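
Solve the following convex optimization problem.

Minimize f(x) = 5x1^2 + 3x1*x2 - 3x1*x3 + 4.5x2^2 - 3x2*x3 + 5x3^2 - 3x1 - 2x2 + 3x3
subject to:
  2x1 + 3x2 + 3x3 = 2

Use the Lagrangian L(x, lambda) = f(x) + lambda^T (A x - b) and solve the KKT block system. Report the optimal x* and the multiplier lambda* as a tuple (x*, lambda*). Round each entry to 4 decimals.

Form the Lagrangian:
  L(x, lambda) = (1/2) x^T Q x + c^T x + lambda^T (A x - b)
Stationarity (grad_x L = 0): Q x + c + A^T lambda = 0.
Primal feasibility: A x = b.

This gives the KKT block system:
  [ Q   A^T ] [ x     ]   [-c ]
  [ A    0  ] [ lambda ] = [ b ]

Solving the linear system:
  x*      = (0.3482, 0.3424, 0.0921)
  lambda* = (-0.6165)
  f(x*)   = -0.11

x* = (0.3482, 0.3424, 0.0921), lambda* = (-0.6165)


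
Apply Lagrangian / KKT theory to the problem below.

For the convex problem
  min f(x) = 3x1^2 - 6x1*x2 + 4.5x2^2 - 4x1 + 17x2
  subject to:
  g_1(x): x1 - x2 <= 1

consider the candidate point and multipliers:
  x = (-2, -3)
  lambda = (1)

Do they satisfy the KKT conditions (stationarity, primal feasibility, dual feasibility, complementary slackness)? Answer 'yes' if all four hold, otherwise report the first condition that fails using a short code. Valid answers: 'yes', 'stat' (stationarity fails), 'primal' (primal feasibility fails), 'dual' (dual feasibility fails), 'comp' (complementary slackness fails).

Gradient of f: grad f(x) = Q x + c = (2, 2)
Constraint values g_i(x) = a_i^T x - b_i:
  g_1((-2, -3)) = 0
Stationarity residual: grad f(x) + sum_i lambda_i a_i = (3, 1)
  -> stationarity FAILS
Primal feasibility (all g_i <= 0): OK
Dual feasibility (all lambda_i >= 0): OK
Complementary slackness (lambda_i * g_i(x) = 0 for all i): OK

Verdict: the first failing condition is stationarity -> stat.

stat


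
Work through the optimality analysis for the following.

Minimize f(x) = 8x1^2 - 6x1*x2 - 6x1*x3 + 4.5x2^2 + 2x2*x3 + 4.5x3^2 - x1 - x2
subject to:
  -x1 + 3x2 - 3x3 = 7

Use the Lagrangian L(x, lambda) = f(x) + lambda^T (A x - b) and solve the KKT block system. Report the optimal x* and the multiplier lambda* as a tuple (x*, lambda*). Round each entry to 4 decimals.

Form the Lagrangian:
  L(x, lambda) = (1/2) x^T Q x + c^T x + lambda^T (A x - b)
Stationarity (grad_x L = 0): Q x + c + A^T lambda = 0.
Primal feasibility: A x = b.

This gives the KKT block system:
  [ Q   A^T ] [ x     ]   [-c ]
  [ A    0  ] [ lambda ] = [ b ]

Solving the linear system:
  x*      = (-0.1026, 1.139, -1.1601)
  lambda* = (-2.5156)
  f(x*)   = 8.2866

x* = (-0.1026, 1.139, -1.1601), lambda* = (-2.5156)


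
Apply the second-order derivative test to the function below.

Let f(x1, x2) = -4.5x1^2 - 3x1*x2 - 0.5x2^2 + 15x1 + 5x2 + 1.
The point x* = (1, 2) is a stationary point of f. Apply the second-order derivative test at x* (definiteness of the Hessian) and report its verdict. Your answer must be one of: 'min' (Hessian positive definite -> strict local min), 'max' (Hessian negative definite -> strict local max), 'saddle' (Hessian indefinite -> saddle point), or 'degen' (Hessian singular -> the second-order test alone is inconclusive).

Compute the Hessian H = grad^2 f:
  H = [[-9, -3], [-3, -1]]
Verify stationarity: grad f(x*) = H x* + g = (0, 0).
Eigenvalues of H: -10, 0.
H has a zero eigenvalue (singular; negative semidefinite but not definite), so H is neither positive definite, negative definite, nor indefinite. The second-order test alone is inconclusive -> degen.
(Indeed, f is constant along the null direction of H through x*, so x* is not a strict local extremum.)

degen


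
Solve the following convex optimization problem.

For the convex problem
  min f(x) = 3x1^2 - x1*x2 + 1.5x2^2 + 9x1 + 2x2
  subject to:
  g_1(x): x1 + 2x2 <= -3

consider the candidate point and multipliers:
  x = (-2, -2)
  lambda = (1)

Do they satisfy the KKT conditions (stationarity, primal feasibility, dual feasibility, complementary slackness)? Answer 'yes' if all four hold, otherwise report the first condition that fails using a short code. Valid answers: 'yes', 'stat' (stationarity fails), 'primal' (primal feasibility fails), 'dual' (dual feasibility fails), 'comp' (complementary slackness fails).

Gradient of f: grad f(x) = Q x + c = (-1, -2)
Constraint values g_i(x) = a_i^T x - b_i:
  g_1((-2, -2)) = -3
Stationarity residual: grad f(x) + sum_i lambda_i a_i = (0, 0)
  -> stationarity OK
Primal feasibility (all g_i <= 0): OK
Dual feasibility (all lambda_i >= 0): OK
Complementary slackness (lambda_i * g_i(x) = 0 for all i): FAILS

Verdict: the first failing condition is complementary_slackness -> comp.

comp


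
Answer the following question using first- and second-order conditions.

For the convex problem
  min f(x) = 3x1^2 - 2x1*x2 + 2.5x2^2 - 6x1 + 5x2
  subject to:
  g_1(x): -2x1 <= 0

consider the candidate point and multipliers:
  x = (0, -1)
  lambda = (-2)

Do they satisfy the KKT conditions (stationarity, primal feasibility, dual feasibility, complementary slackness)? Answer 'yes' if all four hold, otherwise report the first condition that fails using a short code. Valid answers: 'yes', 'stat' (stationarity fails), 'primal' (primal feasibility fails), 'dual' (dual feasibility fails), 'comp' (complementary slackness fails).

Gradient of f: grad f(x) = Q x + c = (-4, 0)
Constraint values g_i(x) = a_i^T x - b_i:
  g_1((0, -1)) = 0
Stationarity residual: grad f(x) + sum_i lambda_i a_i = (0, 0)
  -> stationarity OK
Primal feasibility (all g_i <= 0): OK
Dual feasibility (all lambda_i >= 0): FAILS
Complementary slackness (lambda_i * g_i(x) = 0 for all i): OK

Verdict: the first failing condition is dual_feasibility -> dual.

dual


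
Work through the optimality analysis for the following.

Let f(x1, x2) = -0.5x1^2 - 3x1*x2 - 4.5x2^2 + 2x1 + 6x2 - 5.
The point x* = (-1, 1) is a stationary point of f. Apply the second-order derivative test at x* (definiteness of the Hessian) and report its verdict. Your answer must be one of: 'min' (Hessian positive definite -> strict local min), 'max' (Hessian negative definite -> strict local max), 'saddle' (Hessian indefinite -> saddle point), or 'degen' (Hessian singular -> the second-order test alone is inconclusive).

Compute the Hessian H = grad^2 f:
  H = [[-1, -3], [-3, -9]]
Verify stationarity: grad f(x*) = H x* + g = (0, 0).
Eigenvalues of H: -10, 0.
H has a zero eigenvalue (singular; negative semidefinite but not definite), so H is neither positive definite, negative definite, nor indefinite. The second-order test alone is inconclusive -> degen.
(Indeed, f is constant along the null direction of H through x*, so x* is not a strict local extremum.)

degen


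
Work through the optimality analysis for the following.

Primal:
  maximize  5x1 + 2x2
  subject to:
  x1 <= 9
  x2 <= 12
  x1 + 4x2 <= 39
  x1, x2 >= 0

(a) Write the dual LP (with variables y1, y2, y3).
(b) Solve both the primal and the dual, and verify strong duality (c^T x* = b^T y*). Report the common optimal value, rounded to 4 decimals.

The standard primal-dual pair for 'max c^T x s.t. A x <= b, x >= 0' is:
  Dual:  min b^T y  s.t.  A^T y >= c,  y >= 0.

So the dual LP is:
  minimize  9y1 + 12y2 + 39y3
  subject to:
    y1 + y3 >= 5
    y2 + 4y3 >= 2
    y1, y2, y3 >= 0

Solving the primal: x* = (9, 7.5).
  primal value c^T x* = 60.
Solving the dual: y* = (4.5, 0, 0.5).
  dual value b^T y* = 60.
Strong duality: c^T x* = b^T y*. Confirmed.

60


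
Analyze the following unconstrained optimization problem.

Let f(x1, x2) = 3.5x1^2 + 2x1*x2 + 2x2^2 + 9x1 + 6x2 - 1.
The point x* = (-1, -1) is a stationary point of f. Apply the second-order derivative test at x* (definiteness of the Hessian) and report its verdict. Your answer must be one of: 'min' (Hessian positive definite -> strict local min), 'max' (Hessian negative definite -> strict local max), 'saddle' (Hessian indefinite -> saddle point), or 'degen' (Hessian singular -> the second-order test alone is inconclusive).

Compute the Hessian H = grad^2 f:
  H = [[7, 2], [2, 4]]
Verify stationarity: grad f(x*) = H x* + g = (0, 0).
Eigenvalues of H: 3, 8.
Both eigenvalues > 0, so H is positive definite -> x* is a strict local min.

min


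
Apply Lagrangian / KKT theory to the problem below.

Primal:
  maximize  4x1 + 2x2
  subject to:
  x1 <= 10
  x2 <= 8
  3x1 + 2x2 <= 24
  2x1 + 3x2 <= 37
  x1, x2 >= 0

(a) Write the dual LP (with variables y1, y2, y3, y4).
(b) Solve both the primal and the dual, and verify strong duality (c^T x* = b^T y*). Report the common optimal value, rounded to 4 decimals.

The standard primal-dual pair for 'max c^T x s.t. A x <= b, x >= 0' is:
  Dual:  min b^T y  s.t.  A^T y >= c,  y >= 0.

So the dual LP is:
  minimize  10y1 + 8y2 + 24y3 + 37y4
  subject to:
    y1 + 3y3 + 2y4 >= 4
    y2 + 2y3 + 3y4 >= 2
    y1, y2, y3, y4 >= 0

Solving the primal: x* = (8, 0).
  primal value c^T x* = 32.
Solving the dual: y* = (0, 0, 1.3333, 0).
  dual value b^T y* = 32.
Strong duality: c^T x* = b^T y*. Confirmed.

32


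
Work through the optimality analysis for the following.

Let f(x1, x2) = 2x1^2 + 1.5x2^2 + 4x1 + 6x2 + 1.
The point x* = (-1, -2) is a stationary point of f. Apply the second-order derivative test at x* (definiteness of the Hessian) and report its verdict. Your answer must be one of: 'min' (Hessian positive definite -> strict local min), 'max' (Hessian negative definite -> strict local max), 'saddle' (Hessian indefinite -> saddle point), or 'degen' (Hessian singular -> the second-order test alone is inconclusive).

Compute the Hessian H = grad^2 f:
  H = [[4, 0], [0, 3]]
Verify stationarity: grad f(x*) = H x* + g = (0, 0).
Eigenvalues of H: 3, 4.
Both eigenvalues > 0, so H is positive definite -> x* is a strict local min.

min


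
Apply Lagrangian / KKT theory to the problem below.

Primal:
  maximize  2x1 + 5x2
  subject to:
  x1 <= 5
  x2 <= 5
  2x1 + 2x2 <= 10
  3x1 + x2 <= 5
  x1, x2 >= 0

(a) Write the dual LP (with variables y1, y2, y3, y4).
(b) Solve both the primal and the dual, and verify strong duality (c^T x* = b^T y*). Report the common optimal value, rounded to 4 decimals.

The standard primal-dual pair for 'max c^T x s.t. A x <= b, x >= 0' is:
  Dual:  min b^T y  s.t.  A^T y >= c,  y >= 0.

So the dual LP is:
  minimize  5y1 + 5y2 + 10y3 + 5y4
  subject to:
    y1 + 2y3 + 3y4 >= 2
    y2 + 2y3 + y4 >= 5
    y1, y2, y3, y4 >= 0

Solving the primal: x* = (0, 5).
  primal value c^T x* = 25.
Solving the dual: y* = (0, 4.3333, 0, 0.6667).
  dual value b^T y* = 25.
Strong duality: c^T x* = b^T y*. Confirmed.

25


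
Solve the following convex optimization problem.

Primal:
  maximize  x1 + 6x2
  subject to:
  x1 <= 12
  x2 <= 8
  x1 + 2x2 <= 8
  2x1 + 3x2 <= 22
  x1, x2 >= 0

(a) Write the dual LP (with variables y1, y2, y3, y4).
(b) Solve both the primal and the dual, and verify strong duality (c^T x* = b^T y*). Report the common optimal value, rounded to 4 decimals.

The standard primal-dual pair for 'max c^T x s.t. A x <= b, x >= 0' is:
  Dual:  min b^T y  s.t.  A^T y >= c,  y >= 0.

So the dual LP is:
  minimize  12y1 + 8y2 + 8y3 + 22y4
  subject to:
    y1 + y3 + 2y4 >= 1
    y2 + 2y3 + 3y4 >= 6
    y1, y2, y3, y4 >= 0

Solving the primal: x* = (0, 4).
  primal value c^T x* = 24.
Solving the dual: y* = (0, 0, 3, 0).
  dual value b^T y* = 24.
Strong duality: c^T x* = b^T y*. Confirmed.

24


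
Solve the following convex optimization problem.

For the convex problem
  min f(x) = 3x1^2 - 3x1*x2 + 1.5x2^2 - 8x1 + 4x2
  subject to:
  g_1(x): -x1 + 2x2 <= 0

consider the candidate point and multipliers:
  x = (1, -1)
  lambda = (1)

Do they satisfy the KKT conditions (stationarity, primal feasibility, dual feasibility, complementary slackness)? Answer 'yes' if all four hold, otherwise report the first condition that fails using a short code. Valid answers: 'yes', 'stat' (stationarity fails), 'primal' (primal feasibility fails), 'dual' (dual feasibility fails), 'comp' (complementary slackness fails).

Gradient of f: grad f(x) = Q x + c = (1, -2)
Constraint values g_i(x) = a_i^T x - b_i:
  g_1((1, -1)) = -3
Stationarity residual: grad f(x) + sum_i lambda_i a_i = (0, 0)
  -> stationarity OK
Primal feasibility (all g_i <= 0): OK
Dual feasibility (all lambda_i >= 0): OK
Complementary slackness (lambda_i * g_i(x) = 0 for all i): FAILS

Verdict: the first failing condition is complementary_slackness -> comp.

comp


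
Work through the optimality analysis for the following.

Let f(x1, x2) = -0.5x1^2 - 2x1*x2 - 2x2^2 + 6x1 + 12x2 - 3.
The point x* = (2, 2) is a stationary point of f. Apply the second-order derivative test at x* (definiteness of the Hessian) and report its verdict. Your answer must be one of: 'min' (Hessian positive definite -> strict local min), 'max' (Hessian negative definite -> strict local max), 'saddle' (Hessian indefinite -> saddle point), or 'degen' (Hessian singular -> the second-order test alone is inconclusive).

Compute the Hessian H = grad^2 f:
  H = [[-1, -2], [-2, -4]]
Verify stationarity: grad f(x*) = H x* + g = (0, 0).
Eigenvalues of H: -5, 0.
H has a zero eigenvalue (singular; negative semidefinite but not definite), so H is neither positive definite, negative definite, nor indefinite. The second-order test alone is inconclusive -> degen.
(Indeed, f is constant along the null direction of H through x*, so x* is not a strict local extremum.)

degen


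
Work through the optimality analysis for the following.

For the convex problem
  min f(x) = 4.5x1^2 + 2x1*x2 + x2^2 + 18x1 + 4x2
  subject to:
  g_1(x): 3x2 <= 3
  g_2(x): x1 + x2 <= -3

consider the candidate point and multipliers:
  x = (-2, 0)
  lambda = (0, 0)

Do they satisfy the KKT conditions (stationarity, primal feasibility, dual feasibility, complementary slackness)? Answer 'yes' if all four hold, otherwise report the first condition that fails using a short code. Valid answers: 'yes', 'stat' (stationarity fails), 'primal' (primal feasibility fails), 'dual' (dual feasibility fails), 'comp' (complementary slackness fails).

Gradient of f: grad f(x) = Q x + c = (0, 0)
Constraint values g_i(x) = a_i^T x - b_i:
  g_1((-2, 0)) = -3
  g_2((-2, 0)) = 1
Stationarity residual: grad f(x) + sum_i lambda_i a_i = (0, 0)
  -> stationarity OK
Primal feasibility (all g_i <= 0): FAILS
Dual feasibility (all lambda_i >= 0): OK
Complementary slackness (lambda_i * g_i(x) = 0 for all i): OK

Verdict: the first failing condition is primal_feasibility -> primal.

primal


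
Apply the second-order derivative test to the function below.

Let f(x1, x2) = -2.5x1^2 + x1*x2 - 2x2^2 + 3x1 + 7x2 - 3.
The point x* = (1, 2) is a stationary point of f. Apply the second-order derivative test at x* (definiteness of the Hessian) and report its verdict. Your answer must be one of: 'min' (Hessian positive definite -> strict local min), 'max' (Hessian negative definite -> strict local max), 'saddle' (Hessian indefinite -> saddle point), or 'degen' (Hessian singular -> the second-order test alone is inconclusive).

Compute the Hessian H = grad^2 f:
  H = [[-5, 1], [1, -4]]
Verify stationarity: grad f(x*) = H x* + g = (0, 0).
Eigenvalues of H: -5.618, -3.382.
Both eigenvalues < 0, so H is negative definite -> x* is a strict local max.

max


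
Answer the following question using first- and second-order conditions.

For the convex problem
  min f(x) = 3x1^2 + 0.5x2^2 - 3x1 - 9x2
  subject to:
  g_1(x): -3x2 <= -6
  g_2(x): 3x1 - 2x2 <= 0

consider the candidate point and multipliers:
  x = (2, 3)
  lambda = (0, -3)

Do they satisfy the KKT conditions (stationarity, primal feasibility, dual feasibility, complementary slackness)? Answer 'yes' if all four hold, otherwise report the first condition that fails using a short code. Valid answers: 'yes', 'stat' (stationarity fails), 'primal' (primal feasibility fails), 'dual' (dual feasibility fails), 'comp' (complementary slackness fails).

Gradient of f: grad f(x) = Q x + c = (9, -6)
Constraint values g_i(x) = a_i^T x - b_i:
  g_1((2, 3)) = -3
  g_2((2, 3)) = 0
Stationarity residual: grad f(x) + sum_i lambda_i a_i = (0, 0)
  -> stationarity OK
Primal feasibility (all g_i <= 0): OK
Dual feasibility (all lambda_i >= 0): FAILS
Complementary slackness (lambda_i * g_i(x) = 0 for all i): OK

Verdict: the first failing condition is dual_feasibility -> dual.

dual


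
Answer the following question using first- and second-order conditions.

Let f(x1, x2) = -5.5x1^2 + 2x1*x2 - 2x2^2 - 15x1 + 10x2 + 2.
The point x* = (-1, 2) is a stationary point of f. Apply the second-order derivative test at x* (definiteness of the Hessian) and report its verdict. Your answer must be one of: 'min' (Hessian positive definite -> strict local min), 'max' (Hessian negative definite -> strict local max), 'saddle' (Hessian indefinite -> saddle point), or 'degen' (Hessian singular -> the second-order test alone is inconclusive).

Compute the Hessian H = grad^2 f:
  H = [[-11, 2], [2, -4]]
Verify stationarity: grad f(x*) = H x* + g = (0, 0).
Eigenvalues of H: -11.5311, -3.4689.
Both eigenvalues < 0, so H is negative definite -> x* is a strict local max.

max


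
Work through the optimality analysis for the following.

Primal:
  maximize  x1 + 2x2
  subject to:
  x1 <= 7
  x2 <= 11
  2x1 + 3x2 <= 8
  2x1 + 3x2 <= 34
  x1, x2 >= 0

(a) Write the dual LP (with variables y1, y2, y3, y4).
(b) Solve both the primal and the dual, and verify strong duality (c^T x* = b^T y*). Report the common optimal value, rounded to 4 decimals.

The standard primal-dual pair for 'max c^T x s.t. A x <= b, x >= 0' is:
  Dual:  min b^T y  s.t.  A^T y >= c,  y >= 0.

So the dual LP is:
  minimize  7y1 + 11y2 + 8y3 + 34y4
  subject to:
    y1 + 2y3 + 2y4 >= 1
    y2 + 3y3 + 3y4 >= 2
    y1, y2, y3, y4 >= 0

Solving the primal: x* = (0, 2.6667).
  primal value c^T x* = 5.3333.
Solving the dual: y* = (0, 0, 0.6667, 0).
  dual value b^T y* = 5.3333.
Strong duality: c^T x* = b^T y*. Confirmed.

5.3333


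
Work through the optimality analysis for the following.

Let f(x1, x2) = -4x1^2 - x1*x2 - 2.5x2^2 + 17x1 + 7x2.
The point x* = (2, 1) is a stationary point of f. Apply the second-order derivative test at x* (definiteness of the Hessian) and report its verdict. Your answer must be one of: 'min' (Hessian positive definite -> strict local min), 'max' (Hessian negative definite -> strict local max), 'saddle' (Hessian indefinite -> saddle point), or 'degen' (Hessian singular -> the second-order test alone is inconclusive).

Compute the Hessian H = grad^2 f:
  H = [[-8, -1], [-1, -5]]
Verify stationarity: grad f(x*) = H x* + g = (0, 0).
Eigenvalues of H: -8.3028, -4.6972.
Both eigenvalues < 0, so H is negative definite -> x* is a strict local max.

max


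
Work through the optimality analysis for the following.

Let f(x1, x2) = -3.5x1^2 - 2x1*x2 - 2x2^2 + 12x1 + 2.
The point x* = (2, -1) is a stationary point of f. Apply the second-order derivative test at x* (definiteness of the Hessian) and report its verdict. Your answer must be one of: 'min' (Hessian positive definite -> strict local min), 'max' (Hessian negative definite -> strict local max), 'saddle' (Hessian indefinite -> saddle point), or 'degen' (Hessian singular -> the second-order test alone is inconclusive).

Compute the Hessian H = grad^2 f:
  H = [[-7, -2], [-2, -4]]
Verify stationarity: grad f(x*) = H x* + g = (0, 0).
Eigenvalues of H: -8, -3.
Both eigenvalues < 0, so H is negative definite -> x* is a strict local max.

max


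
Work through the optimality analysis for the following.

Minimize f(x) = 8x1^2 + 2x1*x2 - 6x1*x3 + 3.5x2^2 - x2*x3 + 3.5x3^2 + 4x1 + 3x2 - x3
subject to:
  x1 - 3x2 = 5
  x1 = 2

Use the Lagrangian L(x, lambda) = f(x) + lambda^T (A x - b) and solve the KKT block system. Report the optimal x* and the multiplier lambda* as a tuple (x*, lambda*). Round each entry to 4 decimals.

Form the Lagrangian:
  L(x, lambda) = (1/2) x^T Q x + c^T x + lambda^T (A x - b)
Stationarity (grad_x L = 0): Q x + c + A^T lambda = 0.
Primal feasibility: A x = b.

This gives the KKT block system:
  [ Q   A^T ] [ x     ]   [-c ]
  [ A    0  ] [ lambda ] = [ b ]

Solving the linear system:
  x*      = (2, -1, 1.7143)
  lambda* = (-0.5714, -23.1429)
  f(x*)   = 26.2143

x* = (2, -1, 1.7143), lambda* = (-0.5714, -23.1429)


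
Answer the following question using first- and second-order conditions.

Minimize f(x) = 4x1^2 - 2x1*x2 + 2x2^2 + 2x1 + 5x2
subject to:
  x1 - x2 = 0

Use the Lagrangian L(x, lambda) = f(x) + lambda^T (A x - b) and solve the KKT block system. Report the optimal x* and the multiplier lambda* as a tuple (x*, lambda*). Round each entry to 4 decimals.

Form the Lagrangian:
  L(x, lambda) = (1/2) x^T Q x + c^T x + lambda^T (A x - b)
Stationarity (grad_x L = 0): Q x + c + A^T lambda = 0.
Primal feasibility: A x = b.

This gives the KKT block system:
  [ Q   A^T ] [ x     ]   [-c ]
  [ A    0  ] [ lambda ] = [ b ]

Solving the linear system:
  x*      = (-0.875, -0.875)
  lambda* = (3.25)
  f(x*)   = -3.0625

x* = (-0.875, -0.875), lambda* = (3.25)


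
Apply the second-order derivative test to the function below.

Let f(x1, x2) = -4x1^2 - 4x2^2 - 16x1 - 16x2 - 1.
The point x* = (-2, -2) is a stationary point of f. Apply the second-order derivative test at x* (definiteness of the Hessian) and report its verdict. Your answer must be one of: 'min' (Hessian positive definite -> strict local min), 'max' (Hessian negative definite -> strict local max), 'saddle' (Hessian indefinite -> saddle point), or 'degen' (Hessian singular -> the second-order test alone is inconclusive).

Compute the Hessian H = grad^2 f:
  H = [[-8, 0], [0, -8]]
Verify stationarity: grad f(x*) = H x* + g = (0, 0).
Eigenvalues of H: -8, -8.
Both eigenvalues < 0, so H is negative definite -> x* is a strict local max.

max


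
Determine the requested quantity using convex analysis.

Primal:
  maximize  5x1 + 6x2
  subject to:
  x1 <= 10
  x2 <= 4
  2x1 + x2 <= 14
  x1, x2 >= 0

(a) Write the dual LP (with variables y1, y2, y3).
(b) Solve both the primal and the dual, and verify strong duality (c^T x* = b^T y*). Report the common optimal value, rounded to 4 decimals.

The standard primal-dual pair for 'max c^T x s.t. A x <= b, x >= 0' is:
  Dual:  min b^T y  s.t.  A^T y >= c,  y >= 0.

So the dual LP is:
  minimize  10y1 + 4y2 + 14y3
  subject to:
    y1 + 2y3 >= 5
    y2 + y3 >= 6
    y1, y2, y3 >= 0

Solving the primal: x* = (5, 4).
  primal value c^T x* = 49.
Solving the dual: y* = (0, 3.5, 2.5).
  dual value b^T y* = 49.
Strong duality: c^T x* = b^T y*. Confirmed.

49


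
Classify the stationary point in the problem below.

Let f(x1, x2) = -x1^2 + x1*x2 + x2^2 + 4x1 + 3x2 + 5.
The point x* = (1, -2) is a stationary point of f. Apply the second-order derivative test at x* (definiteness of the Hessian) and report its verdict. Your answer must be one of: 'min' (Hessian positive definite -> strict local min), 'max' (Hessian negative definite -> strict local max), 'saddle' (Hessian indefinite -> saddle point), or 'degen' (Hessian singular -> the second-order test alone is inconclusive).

Compute the Hessian H = grad^2 f:
  H = [[-2, 1], [1, 2]]
Verify stationarity: grad f(x*) = H x* + g = (0, 0).
Eigenvalues of H: -2.2361, 2.2361.
Eigenvalues have mixed signs, so H is indefinite -> x* is a saddle point.

saddle


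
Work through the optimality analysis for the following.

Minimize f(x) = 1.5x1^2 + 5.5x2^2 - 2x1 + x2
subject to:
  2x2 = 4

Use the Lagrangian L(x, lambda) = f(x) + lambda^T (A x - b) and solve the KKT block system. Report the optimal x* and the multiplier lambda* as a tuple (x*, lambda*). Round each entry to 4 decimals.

Form the Lagrangian:
  L(x, lambda) = (1/2) x^T Q x + c^T x + lambda^T (A x - b)
Stationarity (grad_x L = 0): Q x + c + A^T lambda = 0.
Primal feasibility: A x = b.

This gives the KKT block system:
  [ Q   A^T ] [ x     ]   [-c ]
  [ A    0  ] [ lambda ] = [ b ]

Solving the linear system:
  x*      = (0.6667, 2)
  lambda* = (-11.5)
  f(x*)   = 23.3333

x* = (0.6667, 2), lambda* = (-11.5)


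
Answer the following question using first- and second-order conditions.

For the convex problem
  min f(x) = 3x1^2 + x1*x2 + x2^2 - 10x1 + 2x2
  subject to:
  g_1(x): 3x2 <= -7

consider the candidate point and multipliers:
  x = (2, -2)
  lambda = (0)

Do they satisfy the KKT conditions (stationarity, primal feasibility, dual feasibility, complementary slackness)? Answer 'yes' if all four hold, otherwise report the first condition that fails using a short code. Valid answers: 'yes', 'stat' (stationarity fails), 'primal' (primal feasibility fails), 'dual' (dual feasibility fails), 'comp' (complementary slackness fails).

Gradient of f: grad f(x) = Q x + c = (0, 0)
Constraint values g_i(x) = a_i^T x - b_i:
  g_1((2, -2)) = 1
Stationarity residual: grad f(x) + sum_i lambda_i a_i = (0, 0)
  -> stationarity OK
Primal feasibility (all g_i <= 0): FAILS
Dual feasibility (all lambda_i >= 0): OK
Complementary slackness (lambda_i * g_i(x) = 0 for all i): OK

Verdict: the first failing condition is primal_feasibility -> primal.

primal


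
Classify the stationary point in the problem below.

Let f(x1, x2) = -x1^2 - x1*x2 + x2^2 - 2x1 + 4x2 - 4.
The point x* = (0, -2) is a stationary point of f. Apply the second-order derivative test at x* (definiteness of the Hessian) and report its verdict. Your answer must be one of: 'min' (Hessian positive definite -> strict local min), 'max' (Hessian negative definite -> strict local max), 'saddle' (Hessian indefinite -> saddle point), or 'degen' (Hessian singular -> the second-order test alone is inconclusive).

Compute the Hessian H = grad^2 f:
  H = [[-2, -1], [-1, 2]]
Verify stationarity: grad f(x*) = H x* + g = (0, 0).
Eigenvalues of H: -2.2361, 2.2361.
Eigenvalues have mixed signs, so H is indefinite -> x* is a saddle point.

saddle


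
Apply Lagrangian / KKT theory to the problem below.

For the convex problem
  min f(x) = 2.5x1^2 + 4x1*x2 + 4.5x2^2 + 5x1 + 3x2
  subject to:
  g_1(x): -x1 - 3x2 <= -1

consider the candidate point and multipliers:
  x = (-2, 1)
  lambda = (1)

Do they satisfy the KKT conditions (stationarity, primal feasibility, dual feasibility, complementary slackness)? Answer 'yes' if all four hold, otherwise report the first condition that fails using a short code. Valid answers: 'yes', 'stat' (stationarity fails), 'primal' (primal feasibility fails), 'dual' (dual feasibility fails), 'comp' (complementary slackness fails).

Gradient of f: grad f(x) = Q x + c = (-1, 4)
Constraint values g_i(x) = a_i^T x - b_i:
  g_1((-2, 1)) = 0
Stationarity residual: grad f(x) + sum_i lambda_i a_i = (-2, 1)
  -> stationarity FAILS
Primal feasibility (all g_i <= 0): OK
Dual feasibility (all lambda_i >= 0): OK
Complementary slackness (lambda_i * g_i(x) = 0 for all i): OK

Verdict: the first failing condition is stationarity -> stat.

stat


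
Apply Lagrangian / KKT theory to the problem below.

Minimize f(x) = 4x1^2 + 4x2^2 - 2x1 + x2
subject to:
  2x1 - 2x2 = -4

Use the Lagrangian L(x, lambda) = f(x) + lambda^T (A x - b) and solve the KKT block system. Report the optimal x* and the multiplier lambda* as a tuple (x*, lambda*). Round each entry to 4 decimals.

Form the Lagrangian:
  L(x, lambda) = (1/2) x^T Q x + c^T x + lambda^T (A x - b)
Stationarity (grad_x L = 0): Q x + c + A^T lambda = 0.
Primal feasibility: A x = b.

This gives the KKT block system:
  [ Q   A^T ] [ x     ]   [-c ]
  [ A    0  ] [ lambda ] = [ b ]

Solving the linear system:
  x*      = (-0.9375, 1.0625)
  lambda* = (4.75)
  f(x*)   = 10.9688

x* = (-0.9375, 1.0625), lambda* = (4.75)


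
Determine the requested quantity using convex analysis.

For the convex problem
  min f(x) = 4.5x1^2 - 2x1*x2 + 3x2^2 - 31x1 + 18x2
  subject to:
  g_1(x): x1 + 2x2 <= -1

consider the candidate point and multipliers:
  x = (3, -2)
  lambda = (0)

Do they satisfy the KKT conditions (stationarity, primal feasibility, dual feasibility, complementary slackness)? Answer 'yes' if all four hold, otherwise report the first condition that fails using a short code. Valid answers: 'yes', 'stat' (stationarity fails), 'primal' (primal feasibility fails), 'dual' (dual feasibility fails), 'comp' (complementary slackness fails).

Gradient of f: grad f(x) = Q x + c = (0, 0)
Constraint values g_i(x) = a_i^T x - b_i:
  g_1((3, -2)) = 0
Stationarity residual: grad f(x) + sum_i lambda_i a_i = (0, 0)
  -> stationarity OK
Primal feasibility (all g_i <= 0): OK
Dual feasibility (all lambda_i >= 0): OK
Complementary slackness (lambda_i * g_i(x) = 0 for all i): OK

Verdict: yes, KKT holds.

yes


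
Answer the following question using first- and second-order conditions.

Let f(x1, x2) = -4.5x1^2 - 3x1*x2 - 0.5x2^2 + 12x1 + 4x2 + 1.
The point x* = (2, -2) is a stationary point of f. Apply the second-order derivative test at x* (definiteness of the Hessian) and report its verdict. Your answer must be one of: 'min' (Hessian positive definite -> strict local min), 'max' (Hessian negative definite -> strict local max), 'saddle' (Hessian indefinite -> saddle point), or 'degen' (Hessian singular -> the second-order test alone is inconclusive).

Compute the Hessian H = grad^2 f:
  H = [[-9, -3], [-3, -1]]
Verify stationarity: grad f(x*) = H x* + g = (0, 0).
Eigenvalues of H: -10, 0.
H has a zero eigenvalue (singular; negative semidefinite but not definite), so H is neither positive definite, negative definite, nor indefinite. The second-order test alone is inconclusive -> degen.
(Indeed, f is constant along the null direction of H through x*, so x* is not a strict local extremum.)

degen


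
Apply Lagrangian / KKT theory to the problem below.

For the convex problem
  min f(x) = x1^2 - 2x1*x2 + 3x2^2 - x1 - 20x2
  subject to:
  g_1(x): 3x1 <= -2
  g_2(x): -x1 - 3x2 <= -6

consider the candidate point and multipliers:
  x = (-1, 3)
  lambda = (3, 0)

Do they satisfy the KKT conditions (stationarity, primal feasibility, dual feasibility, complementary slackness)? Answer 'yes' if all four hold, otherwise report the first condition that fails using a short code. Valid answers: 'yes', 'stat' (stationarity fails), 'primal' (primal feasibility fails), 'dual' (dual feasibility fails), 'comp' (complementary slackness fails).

Gradient of f: grad f(x) = Q x + c = (-9, 0)
Constraint values g_i(x) = a_i^T x - b_i:
  g_1((-1, 3)) = -1
  g_2((-1, 3)) = -2
Stationarity residual: grad f(x) + sum_i lambda_i a_i = (0, 0)
  -> stationarity OK
Primal feasibility (all g_i <= 0): OK
Dual feasibility (all lambda_i >= 0): OK
Complementary slackness (lambda_i * g_i(x) = 0 for all i): FAILS

Verdict: the first failing condition is complementary_slackness -> comp.

comp


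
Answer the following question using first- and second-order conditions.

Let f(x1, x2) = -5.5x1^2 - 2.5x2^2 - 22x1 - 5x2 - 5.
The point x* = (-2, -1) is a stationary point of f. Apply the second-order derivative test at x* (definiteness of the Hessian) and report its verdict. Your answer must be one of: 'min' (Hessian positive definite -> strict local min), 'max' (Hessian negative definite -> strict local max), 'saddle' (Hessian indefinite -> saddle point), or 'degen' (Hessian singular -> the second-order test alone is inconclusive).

Compute the Hessian H = grad^2 f:
  H = [[-11, 0], [0, -5]]
Verify stationarity: grad f(x*) = H x* + g = (0, 0).
Eigenvalues of H: -11, -5.
Both eigenvalues < 0, so H is negative definite -> x* is a strict local max.

max


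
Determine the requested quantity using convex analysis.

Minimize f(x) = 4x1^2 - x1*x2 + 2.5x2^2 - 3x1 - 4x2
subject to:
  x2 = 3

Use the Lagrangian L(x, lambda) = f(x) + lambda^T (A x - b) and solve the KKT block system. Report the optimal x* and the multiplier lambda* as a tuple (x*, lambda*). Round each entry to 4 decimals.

Form the Lagrangian:
  L(x, lambda) = (1/2) x^T Q x + c^T x + lambda^T (A x - b)
Stationarity (grad_x L = 0): Q x + c + A^T lambda = 0.
Primal feasibility: A x = b.

This gives the KKT block system:
  [ Q   A^T ] [ x     ]   [-c ]
  [ A    0  ] [ lambda ] = [ b ]

Solving the linear system:
  x*      = (0.75, 3)
  lambda* = (-10.25)
  f(x*)   = 8.25

x* = (0.75, 3), lambda* = (-10.25)


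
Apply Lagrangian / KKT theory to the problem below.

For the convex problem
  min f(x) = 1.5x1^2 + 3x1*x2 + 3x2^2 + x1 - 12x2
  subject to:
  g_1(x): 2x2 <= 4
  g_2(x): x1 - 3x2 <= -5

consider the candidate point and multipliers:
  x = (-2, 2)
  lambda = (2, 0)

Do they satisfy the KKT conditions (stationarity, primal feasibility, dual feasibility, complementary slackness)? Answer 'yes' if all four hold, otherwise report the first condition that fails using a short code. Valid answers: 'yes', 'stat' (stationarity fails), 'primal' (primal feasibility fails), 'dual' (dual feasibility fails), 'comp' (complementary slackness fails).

Gradient of f: grad f(x) = Q x + c = (1, -6)
Constraint values g_i(x) = a_i^T x - b_i:
  g_1((-2, 2)) = 0
  g_2((-2, 2)) = -3
Stationarity residual: grad f(x) + sum_i lambda_i a_i = (1, -2)
  -> stationarity FAILS
Primal feasibility (all g_i <= 0): OK
Dual feasibility (all lambda_i >= 0): OK
Complementary slackness (lambda_i * g_i(x) = 0 for all i): OK

Verdict: the first failing condition is stationarity -> stat.

stat


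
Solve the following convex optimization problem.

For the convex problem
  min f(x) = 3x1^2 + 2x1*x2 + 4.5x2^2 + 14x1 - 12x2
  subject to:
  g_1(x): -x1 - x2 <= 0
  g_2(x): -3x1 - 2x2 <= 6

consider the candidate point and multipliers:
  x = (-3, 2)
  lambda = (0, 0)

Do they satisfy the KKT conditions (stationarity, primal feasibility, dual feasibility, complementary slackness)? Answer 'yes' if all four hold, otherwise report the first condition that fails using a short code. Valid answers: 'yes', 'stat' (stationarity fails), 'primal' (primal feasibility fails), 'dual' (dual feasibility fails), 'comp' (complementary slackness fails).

Gradient of f: grad f(x) = Q x + c = (0, 0)
Constraint values g_i(x) = a_i^T x - b_i:
  g_1((-3, 2)) = 1
  g_2((-3, 2)) = -1
Stationarity residual: grad f(x) + sum_i lambda_i a_i = (0, 0)
  -> stationarity OK
Primal feasibility (all g_i <= 0): FAILS
Dual feasibility (all lambda_i >= 0): OK
Complementary slackness (lambda_i * g_i(x) = 0 for all i): OK

Verdict: the first failing condition is primal_feasibility -> primal.

primal


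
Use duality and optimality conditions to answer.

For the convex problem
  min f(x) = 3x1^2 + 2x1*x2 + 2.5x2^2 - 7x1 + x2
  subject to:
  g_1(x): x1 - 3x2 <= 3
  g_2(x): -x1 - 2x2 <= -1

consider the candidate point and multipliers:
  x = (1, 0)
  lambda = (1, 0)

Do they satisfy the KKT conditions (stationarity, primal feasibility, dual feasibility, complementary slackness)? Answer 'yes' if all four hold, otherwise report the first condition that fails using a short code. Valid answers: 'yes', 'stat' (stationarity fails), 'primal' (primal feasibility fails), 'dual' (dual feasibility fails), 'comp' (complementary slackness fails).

Gradient of f: grad f(x) = Q x + c = (-1, 3)
Constraint values g_i(x) = a_i^T x - b_i:
  g_1((1, 0)) = -2
  g_2((1, 0)) = 0
Stationarity residual: grad f(x) + sum_i lambda_i a_i = (0, 0)
  -> stationarity OK
Primal feasibility (all g_i <= 0): OK
Dual feasibility (all lambda_i >= 0): OK
Complementary slackness (lambda_i * g_i(x) = 0 for all i): FAILS

Verdict: the first failing condition is complementary_slackness -> comp.

comp


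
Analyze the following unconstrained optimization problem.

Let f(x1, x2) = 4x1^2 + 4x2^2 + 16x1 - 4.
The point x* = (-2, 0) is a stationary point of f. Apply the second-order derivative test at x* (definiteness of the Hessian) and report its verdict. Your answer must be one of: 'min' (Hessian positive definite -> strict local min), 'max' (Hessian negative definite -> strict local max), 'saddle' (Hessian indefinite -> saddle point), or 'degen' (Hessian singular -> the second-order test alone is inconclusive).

Compute the Hessian H = grad^2 f:
  H = [[8, 0], [0, 8]]
Verify stationarity: grad f(x*) = H x* + g = (0, 0).
Eigenvalues of H: 8, 8.
Both eigenvalues > 0, so H is positive definite -> x* is a strict local min.

min


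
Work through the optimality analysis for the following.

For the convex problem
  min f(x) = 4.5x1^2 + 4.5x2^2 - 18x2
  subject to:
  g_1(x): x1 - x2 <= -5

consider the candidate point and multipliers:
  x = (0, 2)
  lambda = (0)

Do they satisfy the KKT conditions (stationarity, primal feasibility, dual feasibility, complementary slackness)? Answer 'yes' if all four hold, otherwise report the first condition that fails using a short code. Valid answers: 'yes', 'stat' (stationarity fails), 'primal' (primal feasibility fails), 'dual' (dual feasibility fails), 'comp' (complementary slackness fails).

Gradient of f: grad f(x) = Q x + c = (0, 0)
Constraint values g_i(x) = a_i^T x - b_i:
  g_1((0, 2)) = 3
Stationarity residual: grad f(x) + sum_i lambda_i a_i = (0, 0)
  -> stationarity OK
Primal feasibility (all g_i <= 0): FAILS
Dual feasibility (all lambda_i >= 0): OK
Complementary slackness (lambda_i * g_i(x) = 0 for all i): OK

Verdict: the first failing condition is primal_feasibility -> primal.

primal


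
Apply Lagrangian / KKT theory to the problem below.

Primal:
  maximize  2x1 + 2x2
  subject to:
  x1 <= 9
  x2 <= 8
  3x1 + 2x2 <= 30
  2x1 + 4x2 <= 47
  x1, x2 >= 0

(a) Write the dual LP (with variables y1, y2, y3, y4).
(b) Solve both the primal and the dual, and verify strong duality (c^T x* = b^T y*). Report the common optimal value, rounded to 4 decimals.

The standard primal-dual pair for 'max c^T x s.t. A x <= b, x >= 0' is:
  Dual:  min b^T y  s.t.  A^T y >= c,  y >= 0.

So the dual LP is:
  minimize  9y1 + 8y2 + 30y3 + 47y4
  subject to:
    y1 + 3y3 + 2y4 >= 2
    y2 + 2y3 + 4y4 >= 2
    y1, y2, y3, y4 >= 0

Solving the primal: x* = (4.6667, 8).
  primal value c^T x* = 25.3333.
Solving the dual: y* = (0, 0.6667, 0.6667, 0).
  dual value b^T y* = 25.3333.
Strong duality: c^T x* = b^T y*. Confirmed.

25.3333


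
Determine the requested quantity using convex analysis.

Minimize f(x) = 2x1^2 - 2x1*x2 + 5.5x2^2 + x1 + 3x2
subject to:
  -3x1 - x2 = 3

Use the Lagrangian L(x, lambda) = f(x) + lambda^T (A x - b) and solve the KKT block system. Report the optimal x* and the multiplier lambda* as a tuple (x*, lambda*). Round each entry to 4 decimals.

Form the Lagrangian:
  L(x, lambda) = (1/2) x^T Q x + c^T x + lambda^T (A x - b)
Stationarity (grad_x L = 0): Q x + c + A^T lambda = 0.
Primal feasibility: A x = b.

This gives the KKT block system:
  [ Q   A^T ] [ x     ]   [-c ]
  [ A    0  ] [ lambda ] = [ b ]

Solving the linear system:
  x*      = (-0.8435, -0.4696)
  lambda* = (-0.4783)
  f(x*)   = -0.4087

x* = (-0.8435, -0.4696), lambda* = (-0.4783)


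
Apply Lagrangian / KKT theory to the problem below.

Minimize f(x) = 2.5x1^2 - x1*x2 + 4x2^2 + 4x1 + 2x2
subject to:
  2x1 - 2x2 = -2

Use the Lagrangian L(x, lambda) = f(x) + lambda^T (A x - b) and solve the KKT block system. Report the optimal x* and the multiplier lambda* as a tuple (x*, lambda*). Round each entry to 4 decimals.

Form the Lagrangian:
  L(x, lambda) = (1/2) x^T Q x + c^T x + lambda^T (A x - b)
Stationarity (grad_x L = 0): Q x + c + A^T lambda = 0.
Primal feasibility: A x = b.

This gives the KKT block system:
  [ Q   A^T ] [ x     ]   [-c ]
  [ A    0  ] [ lambda ] = [ b ]

Solving the linear system:
  x*      = (-1.1818, -0.1818)
  lambda* = (0.8636)
  f(x*)   = -1.6818

x* = (-1.1818, -0.1818), lambda* = (0.8636)


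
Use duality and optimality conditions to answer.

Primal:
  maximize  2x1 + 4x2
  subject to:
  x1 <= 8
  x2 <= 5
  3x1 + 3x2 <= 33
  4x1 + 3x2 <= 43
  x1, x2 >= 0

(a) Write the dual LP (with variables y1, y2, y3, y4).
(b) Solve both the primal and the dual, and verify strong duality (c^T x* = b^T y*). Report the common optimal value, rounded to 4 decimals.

The standard primal-dual pair for 'max c^T x s.t. A x <= b, x >= 0' is:
  Dual:  min b^T y  s.t.  A^T y >= c,  y >= 0.

So the dual LP is:
  minimize  8y1 + 5y2 + 33y3 + 43y4
  subject to:
    y1 + 3y3 + 4y4 >= 2
    y2 + 3y3 + 3y4 >= 4
    y1, y2, y3, y4 >= 0

Solving the primal: x* = (6, 5).
  primal value c^T x* = 32.
Solving the dual: y* = (0, 2, 0.6667, 0).
  dual value b^T y* = 32.
Strong duality: c^T x* = b^T y*. Confirmed.

32


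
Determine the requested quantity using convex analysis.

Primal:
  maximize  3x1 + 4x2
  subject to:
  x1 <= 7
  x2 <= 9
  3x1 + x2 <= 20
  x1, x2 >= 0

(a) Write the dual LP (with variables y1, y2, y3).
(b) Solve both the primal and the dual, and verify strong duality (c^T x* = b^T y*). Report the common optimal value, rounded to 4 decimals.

The standard primal-dual pair for 'max c^T x s.t. A x <= b, x >= 0' is:
  Dual:  min b^T y  s.t.  A^T y >= c,  y >= 0.

So the dual LP is:
  minimize  7y1 + 9y2 + 20y3
  subject to:
    y1 + 3y3 >= 3
    y2 + y3 >= 4
    y1, y2, y3 >= 0

Solving the primal: x* = (3.6667, 9).
  primal value c^T x* = 47.
Solving the dual: y* = (0, 3, 1).
  dual value b^T y* = 47.
Strong duality: c^T x* = b^T y*. Confirmed.

47
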